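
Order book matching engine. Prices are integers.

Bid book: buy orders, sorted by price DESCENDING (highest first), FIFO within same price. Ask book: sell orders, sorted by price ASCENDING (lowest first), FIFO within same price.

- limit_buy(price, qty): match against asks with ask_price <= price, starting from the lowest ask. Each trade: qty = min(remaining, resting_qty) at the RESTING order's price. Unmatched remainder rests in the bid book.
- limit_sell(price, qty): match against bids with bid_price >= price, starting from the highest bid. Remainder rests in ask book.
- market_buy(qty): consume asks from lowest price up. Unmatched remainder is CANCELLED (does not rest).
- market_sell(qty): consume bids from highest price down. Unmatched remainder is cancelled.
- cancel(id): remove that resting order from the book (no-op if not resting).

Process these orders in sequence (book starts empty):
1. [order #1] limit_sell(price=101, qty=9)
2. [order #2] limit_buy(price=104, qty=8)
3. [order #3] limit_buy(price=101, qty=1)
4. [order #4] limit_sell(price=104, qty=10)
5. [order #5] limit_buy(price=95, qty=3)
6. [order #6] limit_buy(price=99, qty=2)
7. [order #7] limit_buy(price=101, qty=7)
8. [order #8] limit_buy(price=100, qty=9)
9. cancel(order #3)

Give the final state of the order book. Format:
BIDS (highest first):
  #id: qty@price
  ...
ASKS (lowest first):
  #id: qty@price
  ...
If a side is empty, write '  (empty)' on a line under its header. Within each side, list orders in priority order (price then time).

Answer: BIDS (highest first):
  #7: 7@101
  #8: 9@100
  #6: 2@99
  #5: 3@95
ASKS (lowest first):
  #4: 10@104

Derivation:
After op 1 [order #1] limit_sell(price=101, qty=9): fills=none; bids=[-] asks=[#1:9@101]
After op 2 [order #2] limit_buy(price=104, qty=8): fills=#2x#1:8@101; bids=[-] asks=[#1:1@101]
After op 3 [order #3] limit_buy(price=101, qty=1): fills=#3x#1:1@101; bids=[-] asks=[-]
After op 4 [order #4] limit_sell(price=104, qty=10): fills=none; bids=[-] asks=[#4:10@104]
After op 5 [order #5] limit_buy(price=95, qty=3): fills=none; bids=[#5:3@95] asks=[#4:10@104]
After op 6 [order #6] limit_buy(price=99, qty=2): fills=none; bids=[#6:2@99 #5:3@95] asks=[#4:10@104]
After op 7 [order #7] limit_buy(price=101, qty=7): fills=none; bids=[#7:7@101 #6:2@99 #5:3@95] asks=[#4:10@104]
After op 8 [order #8] limit_buy(price=100, qty=9): fills=none; bids=[#7:7@101 #8:9@100 #6:2@99 #5:3@95] asks=[#4:10@104]
After op 9 cancel(order #3): fills=none; bids=[#7:7@101 #8:9@100 #6:2@99 #5:3@95] asks=[#4:10@104]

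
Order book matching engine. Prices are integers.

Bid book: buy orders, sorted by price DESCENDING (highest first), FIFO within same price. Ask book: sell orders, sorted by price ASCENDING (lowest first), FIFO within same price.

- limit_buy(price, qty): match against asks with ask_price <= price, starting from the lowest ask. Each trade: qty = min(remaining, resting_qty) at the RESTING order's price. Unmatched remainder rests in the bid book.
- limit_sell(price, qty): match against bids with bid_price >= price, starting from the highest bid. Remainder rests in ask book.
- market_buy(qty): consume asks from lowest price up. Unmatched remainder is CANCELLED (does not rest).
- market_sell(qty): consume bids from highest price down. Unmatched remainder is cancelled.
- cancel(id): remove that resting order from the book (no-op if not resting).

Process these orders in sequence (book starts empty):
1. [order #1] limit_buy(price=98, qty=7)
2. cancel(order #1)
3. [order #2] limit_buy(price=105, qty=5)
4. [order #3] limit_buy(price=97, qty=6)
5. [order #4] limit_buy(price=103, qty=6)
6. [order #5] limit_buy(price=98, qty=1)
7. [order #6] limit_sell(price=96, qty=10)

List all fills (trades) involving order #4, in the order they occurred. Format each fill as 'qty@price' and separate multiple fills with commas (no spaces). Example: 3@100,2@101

After op 1 [order #1] limit_buy(price=98, qty=7): fills=none; bids=[#1:7@98] asks=[-]
After op 2 cancel(order #1): fills=none; bids=[-] asks=[-]
After op 3 [order #2] limit_buy(price=105, qty=5): fills=none; bids=[#2:5@105] asks=[-]
After op 4 [order #3] limit_buy(price=97, qty=6): fills=none; bids=[#2:5@105 #3:6@97] asks=[-]
After op 5 [order #4] limit_buy(price=103, qty=6): fills=none; bids=[#2:5@105 #4:6@103 #3:6@97] asks=[-]
After op 6 [order #5] limit_buy(price=98, qty=1): fills=none; bids=[#2:5@105 #4:6@103 #5:1@98 #3:6@97] asks=[-]
After op 7 [order #6] limit_sell(price=96, qty=10): fills=#2x#6:5@105 #4x#6:5@103; bids=[#4:1@103 #5:1@98 #3:6@97] asks=[-]

Answer: 5@103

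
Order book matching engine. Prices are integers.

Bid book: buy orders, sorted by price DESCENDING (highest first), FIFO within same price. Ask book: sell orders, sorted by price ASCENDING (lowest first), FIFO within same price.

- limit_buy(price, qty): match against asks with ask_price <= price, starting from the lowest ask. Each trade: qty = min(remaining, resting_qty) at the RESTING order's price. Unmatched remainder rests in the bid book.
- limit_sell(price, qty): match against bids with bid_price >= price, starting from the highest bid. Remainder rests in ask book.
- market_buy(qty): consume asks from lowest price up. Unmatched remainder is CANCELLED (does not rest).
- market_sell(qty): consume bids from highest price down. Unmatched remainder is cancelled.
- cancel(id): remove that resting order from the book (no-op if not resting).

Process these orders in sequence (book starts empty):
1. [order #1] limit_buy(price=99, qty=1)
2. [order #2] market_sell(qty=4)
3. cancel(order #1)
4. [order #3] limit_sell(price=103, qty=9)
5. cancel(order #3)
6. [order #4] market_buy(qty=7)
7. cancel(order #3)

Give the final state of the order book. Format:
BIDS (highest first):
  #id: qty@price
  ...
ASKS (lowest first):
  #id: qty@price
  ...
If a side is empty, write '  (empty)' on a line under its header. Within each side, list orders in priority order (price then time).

After op 1 [order #1] limit_buy(price=99, qty=1): fills=none; bids=[#1:1@99] asks=[-]
After op 2 [order #2] market_sell(qty=4): fills=#1x#2:1@99; bids=[-] asks=[-]
After op 3 cancel(order #1): fills=none; bids=[-] asks=[-]
After op 4 [order #3] limit_sell(price=103, qty=9): fills=none; bids=[-] asks=[#3:9@103]
After op 5 cancel(order #3): fills=none; bids=[-] asks=[-]
After op 6 [order #4] market_buy(qty=7): fills=none; bids=[-] asks=[-]
After op 7 cancel(order #3): fills=none; bids=[-] asks=[-]

Answer: BIDS (highest first):
  (empty)
ASKS (lowest first):
  (empty)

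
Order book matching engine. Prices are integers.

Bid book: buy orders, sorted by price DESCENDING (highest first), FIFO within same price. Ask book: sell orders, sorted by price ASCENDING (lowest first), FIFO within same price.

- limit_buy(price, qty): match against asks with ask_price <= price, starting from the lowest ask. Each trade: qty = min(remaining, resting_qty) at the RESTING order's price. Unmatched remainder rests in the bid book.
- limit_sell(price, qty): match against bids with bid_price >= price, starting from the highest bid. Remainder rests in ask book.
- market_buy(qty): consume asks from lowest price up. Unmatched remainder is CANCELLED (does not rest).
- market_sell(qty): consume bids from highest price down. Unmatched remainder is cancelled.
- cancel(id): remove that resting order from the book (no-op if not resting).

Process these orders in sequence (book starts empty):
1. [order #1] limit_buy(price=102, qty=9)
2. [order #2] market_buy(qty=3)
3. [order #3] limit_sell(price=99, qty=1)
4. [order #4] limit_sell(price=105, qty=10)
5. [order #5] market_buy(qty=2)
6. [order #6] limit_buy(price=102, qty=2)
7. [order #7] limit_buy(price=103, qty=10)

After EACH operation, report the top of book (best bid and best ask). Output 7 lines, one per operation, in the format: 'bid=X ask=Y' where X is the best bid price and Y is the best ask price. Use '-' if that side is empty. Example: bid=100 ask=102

Answer: bid=102 ask=-
bid=102 ask=-
bid=102 ask=-
bid=102 ask=105
bid=102 ask=105
bid=102 ask=105
bid=103 ask=105

Derivation:
After op 1 [order #1] limit_buy(price=102, qty=9): fills=none; bids=[#1:9@102] asks=[-]
After op 2 [order #2] market_buy(qty=3): fills=none; bids=[#1:9@102] asks=[-]
After op 3 [order #3] limit_sell(price=99, qty=1): fills=#1x#3:1@102; bids=[#1:8@102] asks=[-]
After op 4 [order #4] limit_sell(price=105, qty=10): fills=none; bids=[#1:8@102] asks=[#4:10@105]
After op 5 [order #5] market_buy(qty=2): fills=#5x#4:2@105; bids=[#1:8@102] asks=[#4:8@105]
After op 6 [order #6] limit_buy(price=102, qty=2): fills=none; bids=[#1:8@102 #6:2@102] asks=[#4:8@105]
After op 7 [order #7] limit_buy(price=103, qty=10): fills=none; bids=[#7:10@103 #1:8@102 #6:2@102] asks=[#4:8@105]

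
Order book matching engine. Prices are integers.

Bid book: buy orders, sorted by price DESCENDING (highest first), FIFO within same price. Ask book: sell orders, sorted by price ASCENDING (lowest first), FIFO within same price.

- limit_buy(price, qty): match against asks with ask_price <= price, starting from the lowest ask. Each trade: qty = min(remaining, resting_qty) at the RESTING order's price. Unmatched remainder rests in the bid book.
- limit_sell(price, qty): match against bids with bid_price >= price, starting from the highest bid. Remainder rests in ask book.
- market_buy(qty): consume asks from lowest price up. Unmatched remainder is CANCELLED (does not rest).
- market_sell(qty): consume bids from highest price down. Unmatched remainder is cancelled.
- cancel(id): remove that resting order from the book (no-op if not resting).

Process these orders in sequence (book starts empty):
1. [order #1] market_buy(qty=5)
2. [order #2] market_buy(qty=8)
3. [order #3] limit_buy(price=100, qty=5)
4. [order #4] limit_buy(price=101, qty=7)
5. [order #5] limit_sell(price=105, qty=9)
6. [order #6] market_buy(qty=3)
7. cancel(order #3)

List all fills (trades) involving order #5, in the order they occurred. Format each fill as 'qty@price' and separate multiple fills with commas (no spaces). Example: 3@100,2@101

After op 1 [order #1] market_buy(qty=5): fills=none; bids=[-] asks=[-]
After op 2 [order #2] market_buy(qty=8): fills=none; bids=[-] asks=[-]
After op 3 [order #3] limit_buy(price=100, qty=5): fills=none; bids=[#3:5@100] asks=[-]
After op 4 [order #4] limit_buy(price=101, qty=7): fills=none; bids=[#4:7@101 #3:5@100] asks=[-]
After op 5 [order #5] limit_sell(price=105, qty=9): fills=none; bids=[#4:7@101 #3:5@100] asks=[#5:9@105]
After op 6 [order #6] market_buy(qty=3): fills=#6x#5:3@105; bids=[#4:7@101 #3:5@100] asks=[#5:6@105]
After op 7 cancel(order #3): fills=none; bids=[#4:7@101] asks=[#5:6@105]

Answer: 3@105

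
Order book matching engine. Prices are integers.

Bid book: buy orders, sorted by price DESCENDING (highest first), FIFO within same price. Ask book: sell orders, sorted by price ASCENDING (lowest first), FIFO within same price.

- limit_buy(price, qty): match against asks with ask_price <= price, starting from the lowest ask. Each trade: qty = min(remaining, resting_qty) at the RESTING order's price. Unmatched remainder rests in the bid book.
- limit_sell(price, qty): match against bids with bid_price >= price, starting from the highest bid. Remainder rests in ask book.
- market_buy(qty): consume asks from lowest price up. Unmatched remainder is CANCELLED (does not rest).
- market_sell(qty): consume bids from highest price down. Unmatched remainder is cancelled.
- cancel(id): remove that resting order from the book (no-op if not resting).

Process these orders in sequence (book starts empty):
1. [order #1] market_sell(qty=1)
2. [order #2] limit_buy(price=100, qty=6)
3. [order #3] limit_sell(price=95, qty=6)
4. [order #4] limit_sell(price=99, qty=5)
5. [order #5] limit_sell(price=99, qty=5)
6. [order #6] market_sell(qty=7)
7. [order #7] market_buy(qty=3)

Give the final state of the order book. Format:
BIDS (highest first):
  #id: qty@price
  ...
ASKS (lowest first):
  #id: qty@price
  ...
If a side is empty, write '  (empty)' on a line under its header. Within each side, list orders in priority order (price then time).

After op 1 [order #1] market_sell(qty=1): fills=none; bids=[-] asks=[-]
After op 2 [order #2] limit_buy(price=100, qty=6): fills=none; bids=[#2:6@100] asks=[-]
After op 3 [order #3] limit_sell(price=95, qty=6): fills=#2x#3:6@100; bids=[-] asks=[-]
After op 4 [order #4] limit_sell(price=99, qty=5): fills=none; bids=[-] asks=[#4:5@99]
After op 5 [order #5] limit_sell(price=99, qty=5): fills=none; bids=[-] asks=[#4:5@99 #5:5@99]
After op 6 [order #6] market_sell(qty=7): fills=none; bids=[-] asks=[#4:5@99 #5:5@99]
After op 7 [order #7] market_buy(qty=3): fills=#7x#4:3@99; bids=[-] asks=[#4:2@99 #5:5@99]

Answer: BIDS (highest first):
  (empty)
ASKS (lowest first):
  #4: 2@99
  #5: 5@99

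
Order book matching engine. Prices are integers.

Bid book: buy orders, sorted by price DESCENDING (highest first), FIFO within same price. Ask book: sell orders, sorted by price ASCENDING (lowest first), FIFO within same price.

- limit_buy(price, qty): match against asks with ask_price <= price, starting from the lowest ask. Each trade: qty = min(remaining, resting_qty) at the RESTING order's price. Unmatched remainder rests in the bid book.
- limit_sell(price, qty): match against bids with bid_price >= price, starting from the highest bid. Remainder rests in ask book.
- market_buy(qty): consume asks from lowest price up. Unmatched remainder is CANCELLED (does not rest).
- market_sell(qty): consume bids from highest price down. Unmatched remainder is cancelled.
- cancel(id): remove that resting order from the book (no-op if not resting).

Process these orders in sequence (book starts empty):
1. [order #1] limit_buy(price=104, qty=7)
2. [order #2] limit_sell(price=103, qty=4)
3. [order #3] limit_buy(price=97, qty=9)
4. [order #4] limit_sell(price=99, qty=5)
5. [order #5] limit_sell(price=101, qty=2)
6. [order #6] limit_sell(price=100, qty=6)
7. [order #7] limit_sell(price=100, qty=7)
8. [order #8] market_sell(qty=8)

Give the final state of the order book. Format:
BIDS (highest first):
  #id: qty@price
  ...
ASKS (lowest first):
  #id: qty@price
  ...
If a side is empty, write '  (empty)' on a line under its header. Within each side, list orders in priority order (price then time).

After op 1 [order #1] limit_buy(price=104, qty=7): fills=none; bids=[#1:7@104] asks=[-]
After op 2 [order #2] limit_sell(price=103, qty=4): fills=#1x#2:4@104; bids=[#1:3@104] asks=[-]
After op 3 [order #3] limit_buy(price=97, qty=9): fills=none; bids=[#1:3@104 #3:9@97] asks=[-]
After op 4 [order #4] limit_sell(price=99, qty=5): fills=#1x#4:3@104; bids=[#3:9@97] asks=[#4:2@99]
After op 5 [order #5] limit_sell(price=101, qty=2): fills=none; bids=[#3:9@97] asks=[#4:2@99 #5:2@101]
After op 6 [order #6] limit_sell(price=100, qty=6): fills=none; bids=[#3:9@97] asks=[#4:2@99 #6:6@100 #5:2@101]
After op 7 [order #7] limit_sell(price=100, qty=7): fills=none; bids=[#3:9@97] asks=[#4:2@99 #6:6@100 #7:7@100 #5:2@101]
After op 8 [order #8] market_sell(qty=8): fills=#3x#8:8@97; bids=[#3:1@97] asks=[#4:2@99 #6:6@100 #7:7@100 #5:2@101]

Answer: BIDS (highest first):
  #3: 1@97
ASKS (lowest first):
  #4: 2@99
  #6: 6@100
  #7: 7@100
  #5: 2@101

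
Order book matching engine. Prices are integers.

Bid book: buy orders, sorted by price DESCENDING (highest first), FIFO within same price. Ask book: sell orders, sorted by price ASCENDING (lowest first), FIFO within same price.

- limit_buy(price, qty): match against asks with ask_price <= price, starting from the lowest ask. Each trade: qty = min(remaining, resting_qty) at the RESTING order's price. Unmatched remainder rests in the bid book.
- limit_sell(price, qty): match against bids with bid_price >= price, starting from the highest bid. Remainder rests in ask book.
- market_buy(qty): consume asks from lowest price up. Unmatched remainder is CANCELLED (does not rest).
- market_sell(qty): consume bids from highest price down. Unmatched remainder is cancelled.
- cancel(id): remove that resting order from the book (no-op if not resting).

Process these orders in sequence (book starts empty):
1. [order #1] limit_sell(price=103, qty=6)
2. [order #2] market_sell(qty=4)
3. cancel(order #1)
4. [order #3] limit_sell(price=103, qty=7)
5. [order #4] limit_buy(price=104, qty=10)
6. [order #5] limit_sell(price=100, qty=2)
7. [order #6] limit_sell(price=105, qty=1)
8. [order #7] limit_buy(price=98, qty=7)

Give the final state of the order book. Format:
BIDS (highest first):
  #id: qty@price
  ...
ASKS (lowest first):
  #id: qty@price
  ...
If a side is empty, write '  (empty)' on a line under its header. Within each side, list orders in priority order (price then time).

After op 1 [order #1] limit_sell(price=103, qty=6): fills=none; bids=[-] asks=[#1:6@103]
After op 2 [order #2] market_sell(qty=4): fills=none; bids=[-] asks=[#1:6@103]
After op 3 cancel(order #1): fills=none; bids=[-] asks=[-]
After op 4 [order #3] limit_sell(price=103, qty=7): fills=none; bids=[-] asks=[#3:7@103]
After op 5 [order #4] limit_buy(price=104, qty=10): fills=#4x#3:7@103; bids=[#4:3@104] asks=[-]
After op 6 [order #5] limit_sell(price=100, qty=2): fills=#4x#5:2@104; bids=[#4:1@104] asks=[-]
After op 7 [order #6] limit_sell(price=105, qty=1): fills=none; bids=[#4:1@104] asks=[#6:1@105]
After op 8 [order #7] limit_buy(price=98, qty=7): fills=none; bids=[#4:1@104 #7:7@98] asks=[#6:1@105]

Answer: BIDS (highest first):
  #4: 1@104
  #7: 7@98
ASKS (lowest first):
  #6: 1@105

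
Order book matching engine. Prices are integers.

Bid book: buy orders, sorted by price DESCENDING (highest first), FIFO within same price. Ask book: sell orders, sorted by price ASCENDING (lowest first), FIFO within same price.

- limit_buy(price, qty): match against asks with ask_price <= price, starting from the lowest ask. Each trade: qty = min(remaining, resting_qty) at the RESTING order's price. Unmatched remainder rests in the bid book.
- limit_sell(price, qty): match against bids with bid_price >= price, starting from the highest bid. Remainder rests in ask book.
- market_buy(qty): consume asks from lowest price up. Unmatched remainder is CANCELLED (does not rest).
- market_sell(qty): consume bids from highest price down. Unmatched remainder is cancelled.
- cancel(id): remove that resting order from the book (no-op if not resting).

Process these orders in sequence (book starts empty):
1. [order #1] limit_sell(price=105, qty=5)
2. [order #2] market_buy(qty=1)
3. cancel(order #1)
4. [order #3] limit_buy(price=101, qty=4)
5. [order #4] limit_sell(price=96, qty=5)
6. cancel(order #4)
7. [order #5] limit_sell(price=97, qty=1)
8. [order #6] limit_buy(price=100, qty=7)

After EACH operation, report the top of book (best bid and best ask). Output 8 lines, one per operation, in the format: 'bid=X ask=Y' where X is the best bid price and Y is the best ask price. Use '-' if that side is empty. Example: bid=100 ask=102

After op 1 [order #1] limit_sell(price=105, qty=5): fills=none; bids=[-] asks=[#1:5@105]
After op 2 [order #2] market_buy(qty=1): fills=#2x#1:1@105; bids=[-] asks=[#1:4@105]
After op 3 cancel(order #1): fills=none; bids=[-] asks=[-]
After op 4 [order #3] limit_buy(price=101, qty=4): fills=none; bids=[#3:4@101] asks=[-]
After op 5 [order #4] limit_sell(price=96, qty=5): fills=#3x#4:4@101; bids=[-] asks=[#4:1@96]
After op 6 cancel(order #4): fills=none; bids=[-] asks=[-]
After op 7 [order #5] limit_sell(price=97, qty=1): fills=none; bids=[-] asks=[#5:1@97]
After op 8 [order #6] limit_buy(price=100, qty=7): fills=#6x#5:1@97; bids=[#6:6@100] asks=[-]

Answer: bid=- ask=105
bid=- ask=105
bid=- ask=-
bid=101 ask=-
bid=- ask=96
bid=- ask=-
bid=- ask=97
bid=100 ask=-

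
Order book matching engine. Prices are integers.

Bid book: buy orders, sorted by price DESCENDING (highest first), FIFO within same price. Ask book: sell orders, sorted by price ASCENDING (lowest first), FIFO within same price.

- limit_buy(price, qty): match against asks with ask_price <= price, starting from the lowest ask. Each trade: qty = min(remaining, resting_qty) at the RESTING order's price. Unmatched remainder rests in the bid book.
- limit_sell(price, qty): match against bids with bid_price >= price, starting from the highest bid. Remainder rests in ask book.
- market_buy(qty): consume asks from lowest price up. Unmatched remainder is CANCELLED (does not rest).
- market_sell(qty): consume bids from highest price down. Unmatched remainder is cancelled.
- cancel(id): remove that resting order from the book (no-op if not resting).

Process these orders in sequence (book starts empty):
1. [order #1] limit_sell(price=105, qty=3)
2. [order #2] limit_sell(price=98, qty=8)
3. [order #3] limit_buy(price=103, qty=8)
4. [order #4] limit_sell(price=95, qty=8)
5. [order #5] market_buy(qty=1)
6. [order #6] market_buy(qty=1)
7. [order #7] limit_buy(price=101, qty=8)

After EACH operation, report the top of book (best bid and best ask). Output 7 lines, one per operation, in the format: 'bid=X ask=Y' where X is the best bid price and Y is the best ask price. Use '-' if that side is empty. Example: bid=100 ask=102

After op 1 [order #1] limit_sell(price=105, qty=3): fills=none; bids=[-] asks=[#1:3@105]
After op 2 [order #2] limit_sell(price=98, qty=8): fills=none; bids=[-] asks=[#2:8@98 #1:3@105]
After op 3 [order #3] limit_buy(price=103, qty=8): fills=#3x#2:8@98; bids=[-] asks=[#1:3@105]
After op 4 [order #4] limit_sell(price=95, qty=8): fills=none; bids=[-] asks=[#4:8@95 #1:3@105]
After op 5 [order #5] market_buy(qty=1): fills=#5x#4:1@95; bids=[-] asks=[#4:7@95 #1:3@105]
After op 6 [order #6] market_buy(qty=1): fills=#6x#4:1@95; bids=[-] asks=[#4:6@95 #1:3@105]
After op 7 [order #7] limit_buy(price=101, qty=8): fills=#7x#4:6@95; bids=[#7:2@101] asks=[#1:3@105]

Answer: bid=- ask=105
bid=- ask=98
bid=- ask=105
bid=- ask=95
bid=- ask=95
bid=- ask=95
bid=101 ask=105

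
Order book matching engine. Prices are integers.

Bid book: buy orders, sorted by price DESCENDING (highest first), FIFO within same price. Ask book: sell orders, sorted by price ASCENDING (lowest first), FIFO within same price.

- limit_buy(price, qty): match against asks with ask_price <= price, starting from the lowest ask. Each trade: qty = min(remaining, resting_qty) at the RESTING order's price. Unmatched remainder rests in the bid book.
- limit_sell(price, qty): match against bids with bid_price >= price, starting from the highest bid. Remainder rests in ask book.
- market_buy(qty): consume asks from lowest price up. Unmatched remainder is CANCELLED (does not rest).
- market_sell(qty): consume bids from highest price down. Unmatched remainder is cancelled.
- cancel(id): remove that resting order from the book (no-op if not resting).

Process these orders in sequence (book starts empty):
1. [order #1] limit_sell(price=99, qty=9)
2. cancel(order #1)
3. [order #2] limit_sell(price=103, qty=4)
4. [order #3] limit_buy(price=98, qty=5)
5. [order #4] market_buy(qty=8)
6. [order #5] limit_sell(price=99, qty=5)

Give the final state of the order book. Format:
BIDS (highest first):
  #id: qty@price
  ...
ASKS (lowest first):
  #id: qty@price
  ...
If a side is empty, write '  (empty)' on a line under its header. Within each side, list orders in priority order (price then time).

Answer: BIDS (highest first):
  #3: 5@98
ASKS (lowest first):
  #5: 5@99

Derivation:
After op 1 [order #1] limit_sell(price=99, qty=9): fills=none; bids=[-] asks=[#1:9@99]
After op 2 cancel(order #1): fills=none; bids=[-] asks=[-]
After op 3 [order #2] limit_sell(price=103, qty=4): fills=none; bids=[-] asks=[#2:4@103]
After op 4 [order #3] limit_buy(price=98, qty=5): fills=none; bids=[#3:5@98] asks=[#2:4@103]
After op 5 [order #4] market_buy(qty=8): fills=#4x#2:4@103; bids=[#3:5@98] asks=[-]
After op 6 [order #5] limit_sell(price=99, qty=5): fills=none; bids=[#3:5@98] asks=[#5:5@99]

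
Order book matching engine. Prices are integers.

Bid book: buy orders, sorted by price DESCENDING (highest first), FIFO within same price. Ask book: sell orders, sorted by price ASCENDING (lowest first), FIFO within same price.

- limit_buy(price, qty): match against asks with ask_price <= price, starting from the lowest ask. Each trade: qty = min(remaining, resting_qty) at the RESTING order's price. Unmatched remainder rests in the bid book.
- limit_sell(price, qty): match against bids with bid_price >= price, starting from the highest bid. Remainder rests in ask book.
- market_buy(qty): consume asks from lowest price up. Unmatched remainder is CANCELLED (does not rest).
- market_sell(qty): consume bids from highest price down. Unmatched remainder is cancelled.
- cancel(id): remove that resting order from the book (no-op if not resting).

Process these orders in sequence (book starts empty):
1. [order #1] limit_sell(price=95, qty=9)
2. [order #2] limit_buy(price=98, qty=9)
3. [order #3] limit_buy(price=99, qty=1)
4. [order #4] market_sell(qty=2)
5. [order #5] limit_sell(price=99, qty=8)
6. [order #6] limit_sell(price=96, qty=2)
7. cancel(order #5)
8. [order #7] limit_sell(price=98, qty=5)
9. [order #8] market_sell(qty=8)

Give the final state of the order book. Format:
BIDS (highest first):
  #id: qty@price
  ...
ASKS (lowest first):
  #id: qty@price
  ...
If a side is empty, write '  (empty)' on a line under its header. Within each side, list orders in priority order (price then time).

After op 1 [order #1] limit_sell(price=95, qty=9): fills=none; bids=[-] asks=[#1:9@95]
After op 2 [order #2] limit_buy(price=98, qty=9): fills=#2x#1:9@95; bids=[-] asks=[-]
After op 3 [order #3] limit_buy(price=99, qty=1): fills=none; bids=[#3:1@99] asks=[-]
After op 4 [order #4] market_sell(qty=2): fills=#3x#4:1@99; bids=[-] asks=[-]
After op 5 [order #5] limit_sell(price=99, qty=8): fills=none; bids=[-] asks=[#5:8@99]
After op 6 [order #6] limit_sell(price=96, qty=2): fills=none; bids=[-] asks=[#6:2@96 #5:8@99]
After op 7 cancel(order #5): fills=none; bids=[-] asks=[#6:2@96]
After op 8 [order #7] limit_sell(price=98, qty=5): fills=none; bids=[-] asks=[#6:2@96 #7:5@98]
After op 9 [order #8] market_sell(qty=8): fills=none; bids=[-] asks=[#6:2@96 #7:5@98]

Answer: BIDS (highest first):
  (empty)
ASKS (lowest first):
  #6: 2@96
  #7: 5@98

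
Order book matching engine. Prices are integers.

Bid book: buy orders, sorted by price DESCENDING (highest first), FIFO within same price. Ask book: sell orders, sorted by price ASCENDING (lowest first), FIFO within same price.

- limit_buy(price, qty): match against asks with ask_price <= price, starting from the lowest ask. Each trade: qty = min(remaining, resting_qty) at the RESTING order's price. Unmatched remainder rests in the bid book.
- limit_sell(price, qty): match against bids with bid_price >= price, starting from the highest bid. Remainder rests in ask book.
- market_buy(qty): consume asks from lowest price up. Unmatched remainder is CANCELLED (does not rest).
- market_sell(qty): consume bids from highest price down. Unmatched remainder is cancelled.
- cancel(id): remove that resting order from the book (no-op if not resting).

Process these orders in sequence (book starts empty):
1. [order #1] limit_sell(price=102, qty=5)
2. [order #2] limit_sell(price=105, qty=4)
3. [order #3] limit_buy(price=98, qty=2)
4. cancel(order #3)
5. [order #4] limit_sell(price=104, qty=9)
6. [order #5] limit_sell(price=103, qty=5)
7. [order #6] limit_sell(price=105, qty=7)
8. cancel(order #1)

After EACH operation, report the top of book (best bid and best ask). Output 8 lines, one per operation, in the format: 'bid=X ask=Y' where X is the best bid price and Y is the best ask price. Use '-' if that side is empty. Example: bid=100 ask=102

After op 1 [order #1] limit_sell(price=102, qty=5): fills=none; bids=[-] asks=[#1:5@102]
After op 2 [order #2] limit_sell(price=105, qty=4): fills=none; bids=[-] asks=[#1:5@102 #2:4@105]
After op 3 [order #3] limit_buy(price=98, qty=2): fills=none; bids=[#3:2@98] asks=[#1:5@102 #2:4@105]
After op 4 cancel(order #3): fills=none; bids=[-] asks=[#1:5@102 #2:4@105]
After op 5 [order #4] limit_sell(price=104, qty=9): fills=none; bids=[-] asks=[#1:5@102 #4:9@104 #2:4@105]
After op 6 [order #5] limit_sell(price=103, qty=5): fills=none; bids=[-] asks=[#1:5@102 #5:5@103 #4:9@104 #2:4@105]
After op 7 [order #6] limit_sell(price=105, qty=7): fills=none; bids=[-] asks=[#1:5@102 #5:5@103 #4:9@104 #2:4@105 #6:7@105]
After op 8 cancel(order #1): fills=none; bids=[-] asks=[#5:5@103 #4:9@104 #2:4@105 #6:7@105]

Answer: bid=- ask=102
bid=- ask=102
bid=98 ask=102
bid=- ask=102
bid=- ask=102
bid=- ask=102
bid=- ask=102
bid=- ask=103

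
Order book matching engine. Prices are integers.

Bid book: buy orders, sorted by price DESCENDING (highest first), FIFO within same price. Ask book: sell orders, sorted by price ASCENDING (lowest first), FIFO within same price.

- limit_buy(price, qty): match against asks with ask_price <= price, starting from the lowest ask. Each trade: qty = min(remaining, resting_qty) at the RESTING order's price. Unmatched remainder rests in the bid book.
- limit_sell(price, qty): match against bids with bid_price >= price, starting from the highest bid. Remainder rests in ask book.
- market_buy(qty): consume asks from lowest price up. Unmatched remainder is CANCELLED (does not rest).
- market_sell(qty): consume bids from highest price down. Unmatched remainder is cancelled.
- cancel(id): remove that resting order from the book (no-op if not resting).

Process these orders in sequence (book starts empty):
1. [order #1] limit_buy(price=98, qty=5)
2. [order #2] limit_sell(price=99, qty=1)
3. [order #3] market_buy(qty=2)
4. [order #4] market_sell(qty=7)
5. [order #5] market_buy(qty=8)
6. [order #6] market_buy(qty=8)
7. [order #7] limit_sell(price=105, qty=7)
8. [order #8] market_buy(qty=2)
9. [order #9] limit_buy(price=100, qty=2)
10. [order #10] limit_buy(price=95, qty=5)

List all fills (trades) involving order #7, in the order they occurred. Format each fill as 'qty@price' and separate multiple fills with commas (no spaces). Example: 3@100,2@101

Answer: 2@105

Derivation:
After op 1 [order #1] limit_buy(price=98, qty=5): fills=none; bids=[#1:5@98] asks=[-]
After op 2 [order #2] limit_sell(price=99, qty=1): fills=none; bids=[#1:5@98] asks=[#2:1@99]
After op 3 [order #3] market_buy(qty=2): fills=#3x#2:1@99; bids=[#1:5@98] asks=[-]
After op 4 [order #4] market_sell(qty=7): fills=#1x#4:5@98; bids=[-] asks=[-]
After op 5 [order #5] market_buy(qty=8): fills=none; bids=[-] asks=[-]
After op 6 [order #6] market_buy(qty=8): fills=none; bids=[-] asks=[-]
After op 7 [order #7] limit_sell(price=105, qty=7): fills=none; bids=[-] asks=[#7:7@105]
After op 8 [order #8] market_buy(qty=2): fills=#8x#7:2@105; bids=[-] asks=[#7:5@105]
After op 9 [order #9] limit_buy(price=100, qty=2): fills=none; bids=[#9:2@100] asks=[#7:5@105]
After op 10 [order #10] limit_buy(price=95, qty=5): fills=none; bids=[#9:2@100 #10:5@95] asks=[#7:5@105]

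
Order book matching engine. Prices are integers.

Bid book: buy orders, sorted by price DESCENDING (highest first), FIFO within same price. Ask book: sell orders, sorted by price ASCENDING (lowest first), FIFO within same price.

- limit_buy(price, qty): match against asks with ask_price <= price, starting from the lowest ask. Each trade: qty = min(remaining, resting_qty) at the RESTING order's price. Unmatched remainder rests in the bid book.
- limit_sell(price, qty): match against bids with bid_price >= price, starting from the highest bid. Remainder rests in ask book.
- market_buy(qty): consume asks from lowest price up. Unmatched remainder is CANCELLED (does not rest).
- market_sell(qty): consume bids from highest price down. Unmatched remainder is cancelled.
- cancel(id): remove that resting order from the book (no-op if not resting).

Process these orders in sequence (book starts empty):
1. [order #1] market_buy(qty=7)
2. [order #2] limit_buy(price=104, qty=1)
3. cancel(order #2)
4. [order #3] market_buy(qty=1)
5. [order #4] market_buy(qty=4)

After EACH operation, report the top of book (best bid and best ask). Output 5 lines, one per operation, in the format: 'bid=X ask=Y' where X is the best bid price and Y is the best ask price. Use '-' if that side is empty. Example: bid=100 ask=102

After op 1 [order #1] market_buy(qty=7): fills=none; bids=[-] asks=[-]
After op 2 [order #2] limit_buy(price=104, qty=1): fills=none; bids=[#2:1@104] asks=[-]
After op 3 cancel(order #2): fills=none; bids=[-] asks=[-]
After op 4 [order #3] market_buy(qty=1): fills=none; bids=[-] asks=[-]
After op 5 [order #4] market_buy(qty=4): fills=none; bids=[-] asks=[-]

Answer: bid=- ask=-
bid=104 ask=-
bid=- ask=-
bid=- ask=-
bid=- ask=-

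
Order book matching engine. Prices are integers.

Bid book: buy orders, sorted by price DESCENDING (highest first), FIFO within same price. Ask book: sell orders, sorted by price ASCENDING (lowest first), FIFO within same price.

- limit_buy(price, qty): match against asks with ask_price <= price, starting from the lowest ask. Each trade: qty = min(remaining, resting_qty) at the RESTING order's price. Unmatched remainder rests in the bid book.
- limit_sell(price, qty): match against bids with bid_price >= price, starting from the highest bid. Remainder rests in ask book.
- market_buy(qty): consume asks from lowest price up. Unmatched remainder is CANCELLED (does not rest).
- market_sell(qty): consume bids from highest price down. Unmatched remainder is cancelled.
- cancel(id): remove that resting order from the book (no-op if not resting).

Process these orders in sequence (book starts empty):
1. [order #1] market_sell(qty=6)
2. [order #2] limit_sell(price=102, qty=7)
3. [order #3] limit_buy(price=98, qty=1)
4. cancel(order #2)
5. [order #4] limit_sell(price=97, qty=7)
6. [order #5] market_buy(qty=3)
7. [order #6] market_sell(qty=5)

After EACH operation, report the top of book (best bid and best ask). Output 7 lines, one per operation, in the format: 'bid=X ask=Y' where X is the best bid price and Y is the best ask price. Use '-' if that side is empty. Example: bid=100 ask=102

Answer: bid=- ask=-
bid=- ask=102
bid=98 ask=102
bid=98 ask=-
bid=- ask=97
bid=- ask=97
bid=- ask=97

Derivation:
After op 1 [order #1] market_sell(qty=6): fills=none; bids=[-] asks=[-]
After op 2 [order #2] limit_sell(price=102, qty=7): fills=none; bids=[-] asks=[#2:7@102]
After op 3 [order #3] limit_buy(price=98, qty=1): fills=none; bids=[#3:1@98] asks=[#2:7@102]
After op 4 cancel(order #2): fills=none; bids=[#3:1@98] asks=[-]
After op 5 [order #4] limit_sell(price=97, qty=7): fills=#3x#4:1@98; bids=[-] asks=[#4:6@97]
After op 6 [order #5] market_buy(qty=3): fills=#5x#4:3@97; bids=[-] asks=[#4:3@97]
After op 7 [order #6] market_sell(qty=5): fills=none; bids=[-] asks=[#4:3@97]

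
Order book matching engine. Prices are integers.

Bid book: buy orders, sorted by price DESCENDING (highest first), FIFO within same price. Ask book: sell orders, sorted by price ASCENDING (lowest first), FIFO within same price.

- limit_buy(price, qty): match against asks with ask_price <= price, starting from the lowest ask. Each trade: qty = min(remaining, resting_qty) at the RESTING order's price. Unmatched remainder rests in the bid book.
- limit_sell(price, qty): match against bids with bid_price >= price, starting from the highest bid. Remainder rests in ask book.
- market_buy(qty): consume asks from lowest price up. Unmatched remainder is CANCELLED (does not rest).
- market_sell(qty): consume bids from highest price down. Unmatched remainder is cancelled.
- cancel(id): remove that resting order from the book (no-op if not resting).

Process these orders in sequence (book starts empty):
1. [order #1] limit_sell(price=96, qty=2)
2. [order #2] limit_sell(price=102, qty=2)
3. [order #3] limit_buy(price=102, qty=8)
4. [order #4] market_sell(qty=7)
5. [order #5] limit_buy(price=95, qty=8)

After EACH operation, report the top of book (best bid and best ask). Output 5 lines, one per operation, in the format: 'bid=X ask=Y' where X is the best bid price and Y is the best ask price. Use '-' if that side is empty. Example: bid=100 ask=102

After op 1 [order #1] limit_sell(price=96, qty=2): fills=none; bids=[-] asks=[#1:2@96]
After op 2 [order #2] limit_sell(price=102, qty=2): fills=none; bids=[-] asks=[#1:2@96 #2:2@102]
After op 3 [order #3] limit_buy(price=102, qty=8): fills=#3x#1:2@96 #3x#2:2@102; bids=[#3:4@102] asks=[-]
After op 4 [order #4] market_sell(qty=7): fills=#3x#4:4@102; bids=[-] asks=[-]
After op 5 [order #5] limit_buy(price=95, qty=8): fills=none; bids=[#5:8@95] asks=[-]

Answer: bid=- ask=96
bid=- ask=96
bid=102 ask=-
bid=- ask=-
bid=95 ask=-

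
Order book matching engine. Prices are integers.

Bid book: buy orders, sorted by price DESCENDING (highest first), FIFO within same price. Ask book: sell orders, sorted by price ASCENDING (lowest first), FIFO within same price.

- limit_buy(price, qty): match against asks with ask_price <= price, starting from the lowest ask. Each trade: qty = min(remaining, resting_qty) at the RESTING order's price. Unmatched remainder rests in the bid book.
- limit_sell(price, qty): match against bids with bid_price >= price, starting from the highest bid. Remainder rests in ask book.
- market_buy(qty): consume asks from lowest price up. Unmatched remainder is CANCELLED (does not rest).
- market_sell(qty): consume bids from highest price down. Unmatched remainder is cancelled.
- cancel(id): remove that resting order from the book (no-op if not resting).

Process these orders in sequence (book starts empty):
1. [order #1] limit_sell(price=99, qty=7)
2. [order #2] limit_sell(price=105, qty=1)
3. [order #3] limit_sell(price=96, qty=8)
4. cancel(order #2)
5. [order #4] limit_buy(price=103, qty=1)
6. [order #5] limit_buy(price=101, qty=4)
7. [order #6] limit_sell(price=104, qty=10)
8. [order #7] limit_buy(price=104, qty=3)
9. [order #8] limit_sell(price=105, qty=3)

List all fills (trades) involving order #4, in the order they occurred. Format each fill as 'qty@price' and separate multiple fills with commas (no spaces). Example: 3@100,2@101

After op 1 [order #1] limit_sell(price=99, qty=7): fills=none; bids=[-] asks=[#1:7@99]
After op 2 [order #2] limit_sell(price=105, qty=1): fills=none; bids=[-] asks=[#1:7@99 #2:1@105]
After op 3 [order #3] limit_sell(price=96, qty=8): fills=none; bids=[-] asks=[#3:8@96 #1:7@99 #2:1@105]
After op 4 cancel(order #2): fills=none; bids=[-] asks=[#3:8@96 #1:7@99]
After op 5 [order #4] limit_buy(price=103, qty=1): fills=#4x#3:1@96; bids=[-] asks=[#3:7@96 #1:7@99]
After op 6 [order #5] limit_buy(price=101, qty=4): fills=#5x#3:4@96; bids=[-] asks=[#3:3@96 #1:7@99]
After op 7 [order #6] limit_sell(price=104, qty=10): fills=none; bids=[-] asks=[#3:3@96 #1:7@99 #6:10@104]
After op 8 [order #7] limit_buy(price=104, qty=3): fills=#7x#3:3@96; bids=[-] asks=[#1:7@99 #6:10@104]
After op 9 [order #8] limit_sell(price=105, qty=3): fills=none; bids=[-] asks=[#1:7@99 #6:10@104 #8:3@105]

Answer: 1@96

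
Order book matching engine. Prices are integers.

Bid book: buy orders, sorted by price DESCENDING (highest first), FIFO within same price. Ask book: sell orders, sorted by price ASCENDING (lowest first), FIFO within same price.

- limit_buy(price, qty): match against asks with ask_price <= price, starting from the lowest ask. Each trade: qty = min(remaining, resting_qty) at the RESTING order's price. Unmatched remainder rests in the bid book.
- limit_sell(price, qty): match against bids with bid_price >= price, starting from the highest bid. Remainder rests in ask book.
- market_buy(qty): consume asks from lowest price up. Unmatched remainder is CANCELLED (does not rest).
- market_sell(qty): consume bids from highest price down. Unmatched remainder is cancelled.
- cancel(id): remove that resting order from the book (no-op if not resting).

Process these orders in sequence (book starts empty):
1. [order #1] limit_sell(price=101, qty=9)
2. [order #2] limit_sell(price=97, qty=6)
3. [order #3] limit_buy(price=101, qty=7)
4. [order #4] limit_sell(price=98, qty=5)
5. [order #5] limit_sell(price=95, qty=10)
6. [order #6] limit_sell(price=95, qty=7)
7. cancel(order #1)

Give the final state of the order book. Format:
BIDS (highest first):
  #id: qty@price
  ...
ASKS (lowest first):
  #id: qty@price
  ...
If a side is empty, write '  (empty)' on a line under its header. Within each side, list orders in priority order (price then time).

Answer: BIDS (highest first):
  (empty)
ASKS (lowest first):
  #5: 10@95
  #6: 7@95
  #4: 5@98

Derivation:
After op 1 [order #1] limit_sell(price=101, qty=9): fills=none; bids=[-] asks=[#1:9@101]
After op 2 [order #2] limit_sell(price=97, qty=6): fills=none; bids=[-] asks=[#2:6@97 #1:9@101]
After op 3 [order #3] limit_buy(price=101, qty=7): fills=#3x#2:6@97 #3x#1:1@101; bids=[-] asks=[#1:8@101]
After op 4 [order #4] limit_sell(price=98, qty=5): fills=none; bids=[-] asks=[#4:5@98 #1:8@101]
After op 5 [order #5] limit_sell(price=95, qty=10): fills=none; bids=[-] asks=[#5:10@95 #4:5@98 #1:8@101]
After op 6 [order #6] limit_sell(price=95, qty=7): fills=none; bids=[-] asks=[#5:10@95 #6:7@95 #4:5@98 #1:8@101]
After op 7 cancel(order #1): fills=none; bids=[-] asks=[#5:10@95 #6:7@95 #4:5@98]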